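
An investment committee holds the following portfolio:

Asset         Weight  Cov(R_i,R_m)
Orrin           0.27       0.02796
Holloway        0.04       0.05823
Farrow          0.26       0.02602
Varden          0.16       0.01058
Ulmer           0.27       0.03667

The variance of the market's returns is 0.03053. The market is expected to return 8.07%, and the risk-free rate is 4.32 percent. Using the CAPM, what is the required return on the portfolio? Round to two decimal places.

7.79%

β_Orrin = 0.02796 / 0.03053 = 0.9158
β_Holloway = 0.05823 / 0.03053 = 1.9073
β_Farrow = 0.02602 / 0.03053 = 0.8523
β_Varden = 0.01058 / 0.03053 = 0.3465
β_Ulmer = 0.03667 / 0.03053 = 1.2011
β_P = Σ w_i β_i = 0.27×0.9158 + 0.04×1.9073 + 0.26×0.8523 + 0.16×0.3465 + 0.27×1.2011 = 0.9249
MRP = 8.07% − 4.32% = 3.75%
E(R_P) = R_f + β_P × MRP = 4.32% + 0.9249 × 3.75% = 7.79%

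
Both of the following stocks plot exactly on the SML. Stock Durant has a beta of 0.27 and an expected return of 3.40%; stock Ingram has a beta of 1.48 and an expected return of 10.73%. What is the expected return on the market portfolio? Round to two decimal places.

Both satisfy E(R) = R_f + β·MRP, so the slope of the SML is
MRP = (10.73% − 3.40%) / (1.48 − 0.27) = 7.33% / 1.21 = 6.0579%
R_f = E(R_Durant) − β_Durant·MRP = 3.40% − 0.27 × 6.0579% = 1.7644%
E(R_m) = R_f + MRP = 1.7644% + 6.0579% = 7.82%

7.82%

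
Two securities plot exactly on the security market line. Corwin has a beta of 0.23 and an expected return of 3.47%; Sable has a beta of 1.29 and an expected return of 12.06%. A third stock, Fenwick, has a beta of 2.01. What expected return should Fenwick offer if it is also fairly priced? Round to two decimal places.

MRP (SML slope) = (12.06% − 3.47%) / (1.29 − 0.23) = 8.59% / 1.06 = 8.1038%
R_f (intercept) = 3.47% − 0.23 × 8.1038% = 1.6061%
E(R_Fenwick) = R_f + β × MRP = 1.6061% + 2.01 × 8.1038% = 17.89%

17.89%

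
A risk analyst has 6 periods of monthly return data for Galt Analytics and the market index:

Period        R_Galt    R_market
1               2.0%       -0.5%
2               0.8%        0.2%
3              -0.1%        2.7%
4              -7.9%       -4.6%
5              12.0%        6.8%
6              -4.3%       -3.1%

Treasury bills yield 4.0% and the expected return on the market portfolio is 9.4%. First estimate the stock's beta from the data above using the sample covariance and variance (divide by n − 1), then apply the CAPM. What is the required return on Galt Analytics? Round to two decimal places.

12.31%

Mean R_i = (2.0 + 0.8 − 0.1 − 7.9 + 12.0 − 4.3) / 6 = 0.4167%
Mean R_m = (-0.5 + 0.2 + 2.7 − 4.6 + 6.8 − 3.1) / 6 = 0.2500%
Σ(R_i − R̄_i)(R_m − R̄_m) = 129.5350  ⇒  Cov = 129.5350 / 5 = 25.9070
Σ(R_m − R̄_m)² = 84.2150  ⇒  Var(R_m) = 84.2150 / 5 = 16.8430
β = Cov / Var(R_m) = 25.9070 / 16.8430 = 1.5381
MRP = 9.4% − 4.0% = 5.40%
E(R) = R_f + β × MRP = 4.0% + 1.5381 × 5.4% = 12.31%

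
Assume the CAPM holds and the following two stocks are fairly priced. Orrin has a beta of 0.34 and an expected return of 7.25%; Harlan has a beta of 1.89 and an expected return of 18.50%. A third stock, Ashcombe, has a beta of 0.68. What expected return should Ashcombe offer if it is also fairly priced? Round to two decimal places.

9.72%

MRP (SML slope) = (18.50% − 7.25%) / (1.89 − 0.34) = 11.25% / 1.55 = 7.2581%
R_f (intercept) = 7.25% − 0.34 × 7.2581% = 4.7822%
E(R_Ashcombe) = R_f + β × MRP = 4.7822% + 0.68 × 7.2581% = 9.72%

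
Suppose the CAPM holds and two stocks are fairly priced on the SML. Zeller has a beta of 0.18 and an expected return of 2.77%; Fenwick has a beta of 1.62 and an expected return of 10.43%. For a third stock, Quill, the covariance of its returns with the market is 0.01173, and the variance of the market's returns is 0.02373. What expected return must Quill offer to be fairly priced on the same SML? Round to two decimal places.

4.44%

MRP = (10.43% − 2.77%) / (1.62 − 0.18) = 5.3194%
R_f = 2.77% − 0.18 × 5.3194% = 1.8125%
β_Quill = Cov / Var(R_m) = 0.01173 / 0.02373 = 0.4943
E(R_Quill) = R_f + β × MRP = 1.8125% + 0.4943 × 5.3194% = 4.44%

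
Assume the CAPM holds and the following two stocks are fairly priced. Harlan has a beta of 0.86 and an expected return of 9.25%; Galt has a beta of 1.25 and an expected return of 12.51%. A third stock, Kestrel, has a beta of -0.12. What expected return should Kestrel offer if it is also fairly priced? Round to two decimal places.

MRP (SML slope) = (12.51% − 9.25%) / (1.25 − 0.86) = 3.26% / 0.39 = 8.3590%
R_f (intercept) = 9.25% − 0.86 × 8.3590% = 2.0613%
E(R_Kestrel) = R_f + β × MRP = 2.0613% + -0.12 × 8.3590% = 1.06%

1.06%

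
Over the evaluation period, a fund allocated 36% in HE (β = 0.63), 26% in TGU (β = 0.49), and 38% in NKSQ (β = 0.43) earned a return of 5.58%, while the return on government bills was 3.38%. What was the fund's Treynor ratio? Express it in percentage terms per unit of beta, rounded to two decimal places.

4.25%

β_P = 0.36×0.63 + 0.26×0.49 + 0.38×0.43 = 0.5176
Treynor = (R_P − R_f) / β_P = (5.58% − 3.38%) / 0.5176 = 2.20% / 0.5176 = 4.25%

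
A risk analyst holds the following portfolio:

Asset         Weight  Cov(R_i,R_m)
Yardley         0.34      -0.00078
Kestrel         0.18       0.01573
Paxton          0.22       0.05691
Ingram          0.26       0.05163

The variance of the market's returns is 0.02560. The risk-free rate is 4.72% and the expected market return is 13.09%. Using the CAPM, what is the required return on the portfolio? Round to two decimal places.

β_Yardley = -0.00078 / 0.02560 = -0.0305
β_Kestrel = 0.01573 / 0.02560 = 0.6145
β_Paxton = 0.05691 / 0.02560 = 2.2230
β_Ingram = 0.05163 / 0.02560 = 2.0168
β_P = Σ w_i β_i = 0.34×-0.0305 + 0.18×0.6145 + 0.22×2.2230 + 0.26×2.0168 = 1.1137
MRP = 13.09% − 4.72% = 8.37%
E(R_P) = R_f + β_P × MRP = 4.72% + 1.1137 × 8.37% = 14.04%

14.04%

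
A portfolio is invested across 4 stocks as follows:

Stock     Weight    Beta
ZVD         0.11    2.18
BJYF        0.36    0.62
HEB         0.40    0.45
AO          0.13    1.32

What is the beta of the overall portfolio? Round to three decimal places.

0.815

β_P = Σ w_i β_i = 0.11×2.18 + 0.36×0.62 + 0.40×0.45 + 0.13×1.32 = 0.8146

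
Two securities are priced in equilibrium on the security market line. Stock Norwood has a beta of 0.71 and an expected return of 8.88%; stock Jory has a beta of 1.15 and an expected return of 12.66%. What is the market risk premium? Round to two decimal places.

Both satisfy E(R) = R_f + β·MRP, so the slope of the SML is
MRP = (12.66% − 8.88%) / (1.15 − 0.71) = 3.78% / 0.44 = 8.5909%

8.59%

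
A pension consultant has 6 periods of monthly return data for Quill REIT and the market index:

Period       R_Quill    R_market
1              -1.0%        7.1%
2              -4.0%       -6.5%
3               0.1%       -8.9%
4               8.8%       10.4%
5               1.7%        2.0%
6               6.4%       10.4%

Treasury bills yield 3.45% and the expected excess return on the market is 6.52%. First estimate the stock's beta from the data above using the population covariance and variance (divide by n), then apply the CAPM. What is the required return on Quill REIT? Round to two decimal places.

Mean R_i = (-1.0 − 4.0 + 0.1 + 8.8 + 1.7 + 6.4) / 6 = 2.0000%
Mean R_m = (7.1 − 6.5 − 8.9 + 10.4 + 2.0 + 10.4) / 6 = 2.4167%
Σ(R_i − R̄_i)(R_m − R̄_m) = 150.4900  ⇒  Cov = 150.4900 / 6 = 25.0817
Σ(R_m − R̄_m)² = 357.1483  ⇒  Var(R_m) = 357.1483 / 6 = 59.5247
β = Cov / Var(R_m) = 25.0817 / 59.5247 = 0.4214
E(R) = R_f + β × MRP = 3.45% + 0.4214 × 6.52% = 6.20%

6.20%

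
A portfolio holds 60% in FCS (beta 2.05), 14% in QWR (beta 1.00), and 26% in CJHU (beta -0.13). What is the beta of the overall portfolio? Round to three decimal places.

1.336

β_P = Σ w_i β_i = 0.60×2.05 + 0.14×1.00 + 0.26×-0.13 = 1.3362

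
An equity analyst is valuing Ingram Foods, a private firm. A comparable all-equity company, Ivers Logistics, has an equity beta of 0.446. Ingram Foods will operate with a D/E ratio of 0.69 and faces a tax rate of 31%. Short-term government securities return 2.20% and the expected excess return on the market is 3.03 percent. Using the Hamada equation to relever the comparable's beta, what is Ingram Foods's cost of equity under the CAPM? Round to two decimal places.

4.19%

β_L = β_U × [1 + (1 − t)(D/E)] = 0.446 × [1 + (1 − 0.31) × 0.69]
    = 0.446 × [1 + 0.69 × 0.69] = 0.446 × 1.4761 = 0.6583
E(R) = R_f + β_L × MRP = 2.20% + 0.6583 × 3.03% = 4.19%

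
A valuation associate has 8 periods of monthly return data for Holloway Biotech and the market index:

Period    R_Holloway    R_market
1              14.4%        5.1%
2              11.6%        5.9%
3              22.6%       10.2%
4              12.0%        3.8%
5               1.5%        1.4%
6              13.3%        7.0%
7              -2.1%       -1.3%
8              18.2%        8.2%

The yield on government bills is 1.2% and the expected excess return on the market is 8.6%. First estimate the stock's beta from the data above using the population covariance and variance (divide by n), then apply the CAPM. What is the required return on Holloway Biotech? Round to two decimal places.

19.46%

Mean R_i = (14.4 + 11.6 + 22.6 + 12.0 + 1.5 + 13.3 − 2.1 + 18.2) / 8 = 11.4375%
Mean R_m = (5.1 + 5.9 + 10.2 + 3.8 + 1.4 + 7.0 − 1.3 + 8.2) / 8 = 5.0375%
Σ(R_i − R̄_i)(R_m − R̄_m) = 204.2388  ⇒  Cov = 204.2388 / 8 = 25.5299
Σ(R_m − R̄_m)² = 96.1788  ⇒  Var(R_m) = 96.1788 / 8 = 12.0224
β = Cov / Var(R_m) = 25.5299 / 12.0224 = 2.1235
E(R) = R_f + β × MRP = 1.2% + 2.1235 × 8.6% = 19.46%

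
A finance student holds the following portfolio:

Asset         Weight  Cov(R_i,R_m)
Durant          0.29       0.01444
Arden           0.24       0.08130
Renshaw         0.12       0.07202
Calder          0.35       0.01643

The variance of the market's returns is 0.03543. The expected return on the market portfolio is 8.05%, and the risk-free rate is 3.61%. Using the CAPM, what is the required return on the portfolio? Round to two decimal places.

β_Durant = 0.01444 / 0.03543 = 0.4076
β_Arden = 0.08130 / 0.03543 = 2.2947
β_Renshaw = 0.07202 / 0.03543 = 2.0327
β_Calder = 0.01643 / 0.03543 = 0.4637
β_P = Σ w_i β_i = 0.29×0.4076 + 0.24×2.2947 + 0.12×2.0327 + 0.35×0.4637 = 1.0752
MRP = 8.05% − 3.61% = 4.44%
E(R_P) = R_f + β_P × MRP = 3.61% + 1.0752 × 4.44% = 8.38%

8.38%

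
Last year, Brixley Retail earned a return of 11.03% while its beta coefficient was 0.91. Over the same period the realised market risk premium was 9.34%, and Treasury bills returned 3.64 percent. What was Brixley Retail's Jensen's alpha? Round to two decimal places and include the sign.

CAPM benchmark = R_f + β(R_m − R_f) = 3.64% + 0.91 × 9.34% = 12.1394%
α = actual − benchmark = 11.03% − 12.1394% = -1.11%

-1.11%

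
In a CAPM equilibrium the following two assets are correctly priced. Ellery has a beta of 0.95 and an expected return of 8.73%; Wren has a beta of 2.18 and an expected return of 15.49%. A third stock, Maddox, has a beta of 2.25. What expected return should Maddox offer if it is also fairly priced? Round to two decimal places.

15.87%

MRP (SML slope) = (15.49% − 8.73%) / (2.18 − 0.95) = 6.76% / 1.23 = 5.4959%
R_f (intercept) = 8.73% − 0.95 × 5.4959% = 3.5089%
E(R_Maddox) = R_f + β × MRP = 3.5089% + 2.25 × 5.4959% = 15.87%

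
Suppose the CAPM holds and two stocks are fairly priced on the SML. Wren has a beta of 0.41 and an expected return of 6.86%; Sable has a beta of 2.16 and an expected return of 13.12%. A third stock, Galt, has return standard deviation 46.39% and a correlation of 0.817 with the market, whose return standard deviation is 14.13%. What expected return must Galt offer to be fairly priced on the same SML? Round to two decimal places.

MRP = (13.12% − 6.86%) / (2.16 − 0.41) = 3.5771%
R_f = 6.86% − 0.41 × 3.5771% = 5.3934%
β_Galt = ρ·σ_i/σ_m = 0.817 × 46.39 / 14.13 = 2.6823
E(R_Galt) = R_f + β × MRP = 5.3934% + 2.6823 × 3.5771% = 14.99%

14.99%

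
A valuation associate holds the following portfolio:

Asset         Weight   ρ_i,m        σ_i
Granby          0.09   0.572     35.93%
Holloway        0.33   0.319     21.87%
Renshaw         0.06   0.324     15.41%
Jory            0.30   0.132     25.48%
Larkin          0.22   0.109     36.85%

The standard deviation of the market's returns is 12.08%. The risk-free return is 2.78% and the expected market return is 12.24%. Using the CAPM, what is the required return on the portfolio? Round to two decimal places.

β_Granby = 0.572 × 35.93% / 12.08% = 1.7013
β_Holloway = 0.319 × 21.87% / 12.08% = 0.5775
β_Renshaw = 0.324 × 15.41% / 12.08% = 0.4133
β_Jory = 0.132 × 25.48% / 12.08% = 0.2784
β_Larkin = 0.109 × 36.85% / 12.08% = 0.3325
β_P = Σ w_i β_i = 0.09×1.7013 + 0.33×0.5775 + 0.06×0.4133 + 0.30×0.2784 + 0.22×0.3325 = 0.5252
MRP = 12.24% − 2.78% = 9.46%
E(R_P) = R_f + β_P × MRP = 2.78% + 0.5252 × 9.46% = 7.75%

7.75%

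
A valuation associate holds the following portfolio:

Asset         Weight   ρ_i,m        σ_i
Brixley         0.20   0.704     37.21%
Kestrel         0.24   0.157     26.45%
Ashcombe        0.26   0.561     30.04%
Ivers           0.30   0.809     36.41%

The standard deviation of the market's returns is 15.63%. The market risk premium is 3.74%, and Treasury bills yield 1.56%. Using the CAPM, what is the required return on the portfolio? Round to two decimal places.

6.22%

β_Brixley = 0.704 × 37.21% / 15.63% = 1.6760
β_Kestrel = 0.157 × 26.45% / 15.63% = 0.2657
β_Ashcombe = 0.561 × 30.04% / 15.63% = 1.0782
β_Ivers = 0.809 × 36.41% / 15.63% = 1.8846
β_P = Σ w_i β_i = 0.20×1.6760 + 0.24×0.2657 + 0.26×1.0782 + 0.30×1.8846 = 1.2447
E(R_P) = R_f + β_P × MRP = 1.56% + 1.2447 × 3.74% = 6.22%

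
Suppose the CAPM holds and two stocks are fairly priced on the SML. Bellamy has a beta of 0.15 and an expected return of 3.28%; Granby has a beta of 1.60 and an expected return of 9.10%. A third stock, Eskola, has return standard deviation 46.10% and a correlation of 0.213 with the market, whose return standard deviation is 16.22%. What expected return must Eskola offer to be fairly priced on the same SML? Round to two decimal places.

MRP = (9.10% − 3.28%) / (1.60 − 0.15) = 4.0138%
R_f = 3.28% − 0.15 × 4.0138% = 2.6779%
β_Eskola = ρ·σ_i/σ_m = 0.213 × 46.10 / 16.22 = 0.6054
E(R_Eskola) = R_f + β × MRP = 2.6779% + 0.6054 × 4.0138% = 5.11%

5.11%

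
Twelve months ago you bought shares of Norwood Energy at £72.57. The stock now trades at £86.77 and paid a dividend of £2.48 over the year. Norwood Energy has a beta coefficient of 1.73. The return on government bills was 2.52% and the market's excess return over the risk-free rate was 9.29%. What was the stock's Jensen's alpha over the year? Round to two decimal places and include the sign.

+4.39%

Realised HPR = (P1 + D1 − P0) / P0 = (86.77 + 2.48 − 72.57) / 72.57 = 16.68 / 72.57 = 22.9847%
CAPM required = R_f + β·MRP = 2.52% + 1.73 × 9.29% = 18.5917%
α = realised − required = 22.9847% − 18.5917% = +4.39%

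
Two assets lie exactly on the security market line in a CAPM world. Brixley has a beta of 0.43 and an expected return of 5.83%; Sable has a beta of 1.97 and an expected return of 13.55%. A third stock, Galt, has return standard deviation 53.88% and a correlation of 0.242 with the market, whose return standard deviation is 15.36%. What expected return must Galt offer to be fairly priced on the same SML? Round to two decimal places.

MRP = (13.55% − 5.83%) / (1.97 − 0.43) = 5.0130%
R_f = 5.83% − 0.43 × 5.0130% = 3.6744%
β_Galt = ρ·σ_i/σ_m = 0.242 × 53.88 / 15.36 = 0.8489
E(R_Galt) = R_f + β × MRP = 3.6744% + 0.8489 × 5.0130% = 7.93%

7.93%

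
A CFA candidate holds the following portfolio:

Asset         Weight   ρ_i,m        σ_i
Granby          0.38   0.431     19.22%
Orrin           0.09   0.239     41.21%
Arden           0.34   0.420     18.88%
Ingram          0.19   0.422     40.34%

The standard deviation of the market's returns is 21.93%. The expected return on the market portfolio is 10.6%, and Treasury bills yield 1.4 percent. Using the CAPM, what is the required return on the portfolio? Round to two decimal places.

β_Granby = 0.431 × 19.22% / 21.93% = 0.3777
β_Orrin = 0.239 × 41.21% / 21.93% = 0.4491
β_Arden = 0.420 × 18.88% / 21.93% = 0.3616
β_Ingram = 0.422 × 40.34% / 21.93% = 0.7763
β_P = Σ w_i β_i = 0.38×0.3777 + 0.09×0.4491 + 0.34×0.3616 + 0.19×0.7763 = 0.4544
MRP = 10.6% − 1.4% = 9.20%
E(R_P) = R_f + β_P × MRP = 1.4% + 0.4544 × 9.2% = 5.58%

5.58%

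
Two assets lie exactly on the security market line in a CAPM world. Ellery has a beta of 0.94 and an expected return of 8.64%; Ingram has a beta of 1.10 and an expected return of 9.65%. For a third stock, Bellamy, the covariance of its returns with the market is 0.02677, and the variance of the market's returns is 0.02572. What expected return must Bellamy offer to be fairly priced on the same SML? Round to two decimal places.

9.28%

MRP = (9.65% − 8.64%) / (1.10 − 0.94) = 6.3125%
R_f = 8.64% − 0.94 × 6.3125% = 2.7063%
β_Bellamy = Cov / Var(R_m) = 0.02677 / 0.02572 = 1.0408
E(R_Bellamy) = R_f + β × MRP = 2.7063% + 1.0408 × 6.3125% = 9.28%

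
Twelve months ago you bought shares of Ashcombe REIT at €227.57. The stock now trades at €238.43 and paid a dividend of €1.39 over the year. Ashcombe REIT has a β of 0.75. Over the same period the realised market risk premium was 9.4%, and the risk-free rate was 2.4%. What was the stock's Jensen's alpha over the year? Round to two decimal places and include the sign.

-4.07%

Realised HPR = (P1 + D1 − P0) / P0 = (238.43 + 1.39 − 227.57) / 227.57 = 12.25 / 227.57 = 5.3830%
CAPM required = R_f + β·MRP = 2.4% + 0.75 × 9.4% = 9.4500%
α = realised − required = 5.3830% − 9.4500% = -4.07%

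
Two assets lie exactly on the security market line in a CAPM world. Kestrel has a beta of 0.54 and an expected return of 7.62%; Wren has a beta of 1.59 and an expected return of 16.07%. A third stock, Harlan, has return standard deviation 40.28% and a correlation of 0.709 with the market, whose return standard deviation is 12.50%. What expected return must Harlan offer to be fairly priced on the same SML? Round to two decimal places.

21.66%

MRP = (16.07% − 7.62%) / (1.59 − 0.54) = 8.0476%
R_f = 7.62% − 0.54 × 8.0476% = 3.2743%
β_Harlan = ρ·σ_i/σ_m = 0.709 × 40.28 / 12.50 = 2.2847
E(R_Harlan) = R_f + β × MRP = 3.2743% + 2.2847 × 8.0476% = 21.66%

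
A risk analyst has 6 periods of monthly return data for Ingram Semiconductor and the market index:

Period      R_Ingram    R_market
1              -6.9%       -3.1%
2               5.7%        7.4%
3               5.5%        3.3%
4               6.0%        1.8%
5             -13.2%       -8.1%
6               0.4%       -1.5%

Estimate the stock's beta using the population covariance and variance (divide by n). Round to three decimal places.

1.358

Mean R_i = (-6.9 + 5.7 + 5.5 + 6.0 − 13.2 + 0.4) / 6 = -0.4167%
Mean R_m = (-3.1 + 7.4 + 3.3 + 1.8 − 8.1 − 1.5) / 6 = -0.0333%
Σ(R_i − R̄_i)(R_m − R̄_m) = 198.7567  ⇒  Cov = 198.7567 / 6 = 33.1261
Σ(R_m − R̄_m)² = 146.3533  ⇒  Var(R_m) = 146.3533 / 6 = 24.3922
β = Cov / Var(R_m) = 33.1261 / 24.3922 = 1.3581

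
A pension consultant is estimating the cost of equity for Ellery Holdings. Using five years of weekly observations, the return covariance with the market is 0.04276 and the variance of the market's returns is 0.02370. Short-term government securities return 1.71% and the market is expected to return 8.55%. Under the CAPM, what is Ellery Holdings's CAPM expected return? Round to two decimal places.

14.05%

β = Cov(R_i, R_m) / Var(R_m) = 0.04276 / 0.02370 = 1.8042
MRP = 8.55% − 1.71% = 6.84%
E(R) = R_f + β × MRP = 1.71% + 1.8042 × 6.84% = 14.05%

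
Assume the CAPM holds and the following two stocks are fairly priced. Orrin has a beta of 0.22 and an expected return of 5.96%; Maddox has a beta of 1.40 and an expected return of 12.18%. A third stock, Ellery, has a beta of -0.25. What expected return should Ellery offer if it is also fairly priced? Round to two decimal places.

MRP (SML slope) = (12.18% − 5.96%) / (1.40 − 0.22) = 6.22% / 1.18 = 5.2712%
R_f (intercept) = 5.96% − 0.22 × 5.2712% = 4.8003%
E(R_Ellery) = R_f + β × MRP = 4.8003% + -0.25 × 5.2712% = 3.48%

3.48%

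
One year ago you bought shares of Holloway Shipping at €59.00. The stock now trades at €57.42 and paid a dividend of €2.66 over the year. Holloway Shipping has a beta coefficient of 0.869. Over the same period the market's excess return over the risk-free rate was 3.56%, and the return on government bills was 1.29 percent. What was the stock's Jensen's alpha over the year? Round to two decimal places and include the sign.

-2.55%

Realised HPR = (P1 + D1 − P0) / P0 = (57.42 + 2.66 − 59.00) / 59.00 = 1.08 / 59.00 = 1.8305%
CAPM required = R_f + β·MRP = 1.29% + 0.869 × 3.56% = 4.38364%
α = realised − required = 1.8305% − 4.38364% = -2.55%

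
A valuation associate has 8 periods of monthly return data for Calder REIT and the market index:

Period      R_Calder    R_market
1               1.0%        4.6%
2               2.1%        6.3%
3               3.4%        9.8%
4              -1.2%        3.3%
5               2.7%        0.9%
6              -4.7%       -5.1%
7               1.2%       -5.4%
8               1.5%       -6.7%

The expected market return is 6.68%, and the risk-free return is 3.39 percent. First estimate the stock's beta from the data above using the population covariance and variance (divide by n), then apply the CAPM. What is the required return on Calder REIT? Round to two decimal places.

4.04%

Mean R_i = (1.0 + 2.1 + 3.4 − 1.2 + 2.7 − 4.7 + 1.2 + 1.5) / 8 = 0.7500%
Mean R_m = (4.6 + 6.3 + 9.8 + 3.3 + 0.9 − 5.1 − 5.4 − 6.7) / 8 = 0.9625%
Σ(R_i − R̄_i)(R_m − R̄_m) = 51.2850  ⇒  Cov = 51.2850 / 8 = 6.4106
Σ(R_m − R̄_m)² = 261.2388  ⇒  Var(R_m) = 261.2388 / 8 = 32.6549
β = Cov / Var(R_m) = 6.4106 / 32.6549 = 0.1963
MRP = 6.68% − 3.39% = 3.29%
E(R) = R_f + β × MRP = 3.39% + 0.1963 × 3.29% = 4.04%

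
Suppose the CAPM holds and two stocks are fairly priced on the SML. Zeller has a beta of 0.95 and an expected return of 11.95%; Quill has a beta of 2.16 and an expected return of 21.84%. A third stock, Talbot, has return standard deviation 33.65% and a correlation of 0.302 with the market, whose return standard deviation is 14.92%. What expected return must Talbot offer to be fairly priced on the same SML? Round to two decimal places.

9.75%

MRP = (21.84% − 11.95%) / (2.16 − 0.95) = 8.1736%
R_f = 11.95% − 0.95 × 8.1736% = 4.1851%
β_Talbot = ρ·σ_i/σ_m = 0.302 × 33.65 / 14.92 = 0.6811
E(R_Talbot) = R_f + β × MRP = 4.1851% + 0.6811 × 8.1736% = 9.75%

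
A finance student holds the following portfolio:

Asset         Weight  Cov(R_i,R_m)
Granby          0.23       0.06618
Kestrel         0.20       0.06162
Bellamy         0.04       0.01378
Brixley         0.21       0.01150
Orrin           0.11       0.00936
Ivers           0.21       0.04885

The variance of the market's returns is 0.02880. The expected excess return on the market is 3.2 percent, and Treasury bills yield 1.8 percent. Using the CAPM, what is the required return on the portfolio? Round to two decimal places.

β_Granby = 0.06618 / 0.02880 = 2.2979
β_Kestrel = 0.06162 / 0.02880 = 2.1396
β_Bellamy = 0.01378 / 0.02880 = 0.4785
β_Brixley = 0.01150 / 0.02880 = 0.3993
β_Orrin = 0.00936 / 0.02880 = 0.3250
β_Ivers = 0.04885 / 0.02880 = 1.6962
β_P = Σ w_i β_i = 0.23×2.2979 + 0.20×2.1396 + 0.04×0.4785 + 0.21×0.3993 + 0.11×0.3250 + 0.21×1.6962 = 1.4514
E(R_P) = R_f + β_P × MRP = 1.8% + 1.4514 × 3.2% = 6.44%

6.44%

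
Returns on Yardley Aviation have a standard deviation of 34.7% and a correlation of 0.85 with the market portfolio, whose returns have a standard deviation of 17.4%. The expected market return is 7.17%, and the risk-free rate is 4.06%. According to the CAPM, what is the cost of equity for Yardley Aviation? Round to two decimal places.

β = ρ × σ_i / σ_m = 0.85 × 34.7% / 17.4% = 1.6951
MRP = 7.17% − 4.06% = 3.11%
E(R) = 4.06% + 1.6951 × 3.11% = 9.33%

9.33%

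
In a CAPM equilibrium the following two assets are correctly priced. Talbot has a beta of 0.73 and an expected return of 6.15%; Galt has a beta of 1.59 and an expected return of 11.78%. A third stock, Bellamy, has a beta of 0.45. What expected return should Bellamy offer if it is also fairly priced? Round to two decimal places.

4.32%

MRP (SML slope) = (11.78% − 6.15%) / (1.59 − 0.73) = 5.63% / 0.86 = 6.5465%
R_f (intercept) = 6.15% − 0.73 × 6.5465% = 1.3711%
E(R_Bellamy) = R_f + β × MRP = 1.3711% + 0.45 × 6.5465% = 4.32%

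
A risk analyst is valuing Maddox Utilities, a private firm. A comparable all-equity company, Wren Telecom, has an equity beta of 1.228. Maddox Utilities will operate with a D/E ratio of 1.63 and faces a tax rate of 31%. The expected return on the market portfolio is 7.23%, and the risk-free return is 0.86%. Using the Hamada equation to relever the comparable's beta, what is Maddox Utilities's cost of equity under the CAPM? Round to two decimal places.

17.48%

β_L = β_U × [1 + (1 − t)(D/E)] = 1.228 × [1 + (1 − 0.31) × 1.63]
    = 1.228 × [1 + 0.69 × 1.63] = 1.228 × 2.1247 = 2.6091
MRP = 7.23% − 0.86% = 6.37%
E(R) = R_f + β_L × MRP = 0.86% + 2.6091 × 6.37% = 17.48%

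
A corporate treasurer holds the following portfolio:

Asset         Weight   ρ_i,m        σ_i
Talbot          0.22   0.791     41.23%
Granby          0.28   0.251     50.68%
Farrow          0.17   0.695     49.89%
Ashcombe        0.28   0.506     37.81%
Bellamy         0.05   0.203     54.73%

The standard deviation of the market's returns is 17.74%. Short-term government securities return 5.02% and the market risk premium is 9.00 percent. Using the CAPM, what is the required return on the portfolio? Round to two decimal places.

β_Talbot = 0.791 × 41.23% / 17.74% = 1.8384
β_Granby = 0.251 × 50.68% / 17.74% = 0.7171
β_Farrow = 0.695 × 49.89% / 17.74% = 1.9545
β_Ashcombe = 0.506 × 37.81% / 17.74% = 1.0785
β_Bellamy = 0.203 × 54.73% / 17.74% = 0.6263
β_P = Σ w_i β_i = 0.22×1.8384 + 0.28×0.7171 + 0.17×1.9545 + 0.28×1.0785 + 0.05×0.6263 = 1.2708
E(R_P) = R_f + β_P × MRP = 5.02% + 1.2708 × 9.00% = 16.46%

16.46%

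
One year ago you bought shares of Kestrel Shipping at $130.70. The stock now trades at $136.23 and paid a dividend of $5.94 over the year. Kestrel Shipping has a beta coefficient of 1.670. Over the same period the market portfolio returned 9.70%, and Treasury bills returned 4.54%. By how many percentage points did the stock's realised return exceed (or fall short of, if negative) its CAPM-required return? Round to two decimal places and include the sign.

Realised HPR = (P1 + D1 − P0) / P0 = (136.23 + 5.94 − 130.70) / 130.70 = 11.47 / 130.70 = 8.7758%
MRP = 9.70% − 4.54% = 5.16%
CAPM required = R_f + β·MRP = 4.54% + 1.670 × 5.16% = 13.15720%
α = realised − required = 8.7758% − 13.15720% = -4.38%

-4.38%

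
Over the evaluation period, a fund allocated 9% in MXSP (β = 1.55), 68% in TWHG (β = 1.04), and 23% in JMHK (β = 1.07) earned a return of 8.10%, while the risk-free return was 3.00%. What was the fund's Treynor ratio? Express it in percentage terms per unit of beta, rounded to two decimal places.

β_P = 0.09×1.55 + 0.68×1.04 + 0.23×1.07 = 1.0928
Treynor = (R_P − R_f) / β_P = (8.10% − 3.00%) / 1.0928 = 5.10% / 1.0928 = 4.67%

4.67%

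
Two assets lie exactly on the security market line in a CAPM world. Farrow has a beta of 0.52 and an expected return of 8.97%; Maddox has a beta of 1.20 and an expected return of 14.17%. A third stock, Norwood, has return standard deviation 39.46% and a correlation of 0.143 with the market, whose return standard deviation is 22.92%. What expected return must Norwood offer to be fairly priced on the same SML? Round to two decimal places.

6.88%

MRP = (14.17% − 8.97%) / (1.20 − 0.52) = 7.6471%
R_f = 8.97% − 0.52 × 7.6471% = 4.9935%
β_Norwood = ρ·σ_i/σ_m = 0.143 × 39.46 / 22.92 = 0.2462
E(R_Norwood) = R_f + β × MRP = 4.9935% + 0.2462 × 7.6471% = 6.88%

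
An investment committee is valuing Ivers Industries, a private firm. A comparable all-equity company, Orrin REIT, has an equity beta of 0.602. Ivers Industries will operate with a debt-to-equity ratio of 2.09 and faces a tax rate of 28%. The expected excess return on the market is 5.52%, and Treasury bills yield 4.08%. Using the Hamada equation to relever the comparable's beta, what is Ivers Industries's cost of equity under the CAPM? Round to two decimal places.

β_L = β_U × [1 + (1 − t)(D/E)] = 0.602 × [1 + (1 − 0.28) × 2.09]
    = 0.602 × [1 + 0.72 × 2.09] = 0.602 × 2.5048 = 1.5079
E(R) = R_f + β_L × MRP = 4.08% + 1.5079 × 5.52% = 12.40%

12.40%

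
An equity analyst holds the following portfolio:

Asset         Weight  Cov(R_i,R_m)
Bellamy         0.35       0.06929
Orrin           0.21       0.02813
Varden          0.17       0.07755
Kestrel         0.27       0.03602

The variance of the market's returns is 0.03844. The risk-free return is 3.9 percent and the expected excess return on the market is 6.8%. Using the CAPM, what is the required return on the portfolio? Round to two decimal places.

β_Bellamy = 0.06929 / 0.03844 = 1.8025
β_Orrin = 0.02813 / 0.03844 = 0.7318
β_Varden = 0.07755 / 0.03844 = 2.0174
β_Kestrel = 0.03602 / 0.03844 = 0.9370
β_P = Σ w_i β_i = 0.35×1.8025 + 0.21×0.7318 + 0.17×2.0174 + 0.27×0.9370 = 1.3805
E(R_P) = R_f + β_P × MRP = 3.9% + 1.3805 × 6.8% = 13.29%

13.29%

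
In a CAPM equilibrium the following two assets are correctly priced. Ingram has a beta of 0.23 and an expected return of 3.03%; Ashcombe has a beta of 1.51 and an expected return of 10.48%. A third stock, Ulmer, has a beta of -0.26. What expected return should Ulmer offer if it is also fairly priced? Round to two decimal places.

MRP (SML slope) = (10.48% − 3.03%) / (1.51 − 0.23) = 7.45% / 1.28 = 5.8203%
R_f (intercept) = 3.03% − 0.23 × 5.8203% = 1.6913%
E(R_Ulmer) = R_f + β × MRP = 1.6913% + -0.26 × 5.8203% = 0.18%

0.18%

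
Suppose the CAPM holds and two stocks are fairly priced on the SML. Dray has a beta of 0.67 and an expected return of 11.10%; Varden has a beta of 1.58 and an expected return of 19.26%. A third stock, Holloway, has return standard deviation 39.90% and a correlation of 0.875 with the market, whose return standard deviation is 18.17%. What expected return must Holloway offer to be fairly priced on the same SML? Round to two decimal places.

22.32%

MRP = (19.26% − 11.10%) / (1.58 − 0.67) = 8.9670%
R_f = 11.10% − 0.67 × 8.9670% = 5.0921%
β_Holloway = ρ·σ_i/σ_m = 0.875 × 39.90 / 18.17 = 1.9214
E(R_Holloway) = R_f + β × MRP = 5.0921% + 1.9214 × 8.9670% = 22.32%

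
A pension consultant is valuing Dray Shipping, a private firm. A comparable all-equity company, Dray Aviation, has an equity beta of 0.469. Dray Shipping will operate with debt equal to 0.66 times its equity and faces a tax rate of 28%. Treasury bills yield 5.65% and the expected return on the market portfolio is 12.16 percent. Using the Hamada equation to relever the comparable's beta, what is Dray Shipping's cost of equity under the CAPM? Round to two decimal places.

β_L = β_U × [1 + (1 − t)(D/E)] = 0.469 × [1 + (1 − 0.28) × 0.66]
    = 0.469 × [1 + 0.72 × 0.66] = 0.469 × 1.4752 = 0.6919
MRP = 12.16% − 5.65% = 6.51%
E(R) = R_f + β_L × MRP = 5.65% + 0.6919 × 6.51% = 10.15%

10.15%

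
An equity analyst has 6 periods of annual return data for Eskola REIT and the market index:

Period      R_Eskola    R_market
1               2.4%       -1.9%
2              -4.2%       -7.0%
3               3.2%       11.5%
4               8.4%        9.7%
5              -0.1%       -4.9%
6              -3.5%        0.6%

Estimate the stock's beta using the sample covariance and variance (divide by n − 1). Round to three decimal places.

0.455

Mean R_i = (2.4 − 4.2 + 3.2 + 8.4 − 0.1 − 3.5) / 6 = 1.0333%
Mean R_m = (-1.9 − 7.0 + 11.5 + 9.7 − 4.9 + 0.6) / 6 = 1.3333%
Σ(R_i − R̄_i)(R_m − R̄_m) = 133.2433  ⇒  Cov = 133.2433 / 5 = 26.6487
Σ(R_m − R̄_m)² = 292.6533  ⇒  Var(R_m) = 292.6533 / 5 = 58.5307
β = Cov / Var(R_m) = 26.6487 / 58.5307 = 0.4553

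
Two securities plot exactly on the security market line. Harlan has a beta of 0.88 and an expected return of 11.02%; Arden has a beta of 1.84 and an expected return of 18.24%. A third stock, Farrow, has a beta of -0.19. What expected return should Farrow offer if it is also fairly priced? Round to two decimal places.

2.97%

MRP (SML slope) = (18.24% − 11.02%) / (1.84 − 0.88) = 7.22% / 0.96 = 7.5208%
R_f (intercept) = 11.02% − 0.88 × 7.5208% = 4.4017%
E(R_Farrow) = R_f + β × MRP = 4.4017% + -0.19 × 7.5208% = 2.97%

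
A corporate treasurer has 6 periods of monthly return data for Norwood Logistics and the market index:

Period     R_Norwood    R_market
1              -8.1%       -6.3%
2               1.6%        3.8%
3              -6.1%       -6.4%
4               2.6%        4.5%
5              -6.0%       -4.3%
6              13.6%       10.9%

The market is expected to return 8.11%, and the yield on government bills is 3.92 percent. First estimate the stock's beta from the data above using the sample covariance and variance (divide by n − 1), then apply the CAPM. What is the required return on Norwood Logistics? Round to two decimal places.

8.62%

Mean R_i = (-8.1 + 1.6 − 6.1 + 2.6 − 6.0 + 13.6) / 6 = -0.4000%
Mean R_m = (-6.3 + 3.8 − 6.4 + 4.5 − 4.3 + 10.9) / 6 = 0.3667%
Σ(R_i − R̄_i)(R_m − R̄_m) = 282.7700  ⇒  Cov = 282.7700 / 5 = 56.5540
Σ(R_m − R̄_m)² = 251.8333  ⇒  Var(R_m) = 251.8333 / 5 = 50.3667
β = Cov / Var(R_m) = 56.5540 / 50.3667 = 1.1228
MRP = 8.11% − 3.92% = 4.19%
E(R) = R_f + β × MRP = 3.92% + 1.1228 × 4.19% = 8.62%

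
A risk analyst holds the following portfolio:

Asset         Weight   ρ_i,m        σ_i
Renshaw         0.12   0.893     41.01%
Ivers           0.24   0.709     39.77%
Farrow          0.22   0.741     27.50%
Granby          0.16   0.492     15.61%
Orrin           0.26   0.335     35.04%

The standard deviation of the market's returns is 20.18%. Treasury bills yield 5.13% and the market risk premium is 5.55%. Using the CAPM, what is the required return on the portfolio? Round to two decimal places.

β_Renshaw = 0.893 × 41.01% / 20.18% = 1.8148
β_Ivers = 0.709 × 39.77% / 20.18% = 1.3973
β_Farrow = 0.741 × 27.50% / 20.18% = 1.0098
β_Granby = 0.492 × 15.61% / 20.18% = 0.3806
β_Orrin = 0.335 × 35.04% / 20.18% = 0.5817
β_P = Σ w_i β_i = 0.12×1.8148 + 0.24×1.3973 + 0.22×1.0098 + 0.16×0.3806 + 0.26×0.5817 = 0.9874
E(R_P) = R_f + β_P × MRP = 5.13% + 0.9874 × 5.55% = 10.61%

10.61%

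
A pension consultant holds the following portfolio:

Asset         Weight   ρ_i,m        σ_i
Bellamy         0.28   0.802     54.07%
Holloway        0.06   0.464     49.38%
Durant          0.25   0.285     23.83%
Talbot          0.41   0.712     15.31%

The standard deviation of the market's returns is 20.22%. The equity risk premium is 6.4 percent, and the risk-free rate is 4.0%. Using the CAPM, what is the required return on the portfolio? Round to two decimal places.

β_Bellamy = 0.802 × 54.07% / 20.22% = 2.1446
β_Holloway = 0.464 × 49.38% / 20.22% = 1.1332
β_Durant = 0.285 × 23.83% / 20.22% = 0.3359
β_Talbot = 0.712 × 15.31% / 20.22% = 0.5391
β_P = Σ w_i β_i = 0.28×2.1446 + 0.06×1.1332 + 0.25×0.3359 + 0.41×0.5391 = 0.9735
E(R_P) = R_f + β_P × MRP = 4.0% + 0.9735 × 6.4% = 10.23%

10.23%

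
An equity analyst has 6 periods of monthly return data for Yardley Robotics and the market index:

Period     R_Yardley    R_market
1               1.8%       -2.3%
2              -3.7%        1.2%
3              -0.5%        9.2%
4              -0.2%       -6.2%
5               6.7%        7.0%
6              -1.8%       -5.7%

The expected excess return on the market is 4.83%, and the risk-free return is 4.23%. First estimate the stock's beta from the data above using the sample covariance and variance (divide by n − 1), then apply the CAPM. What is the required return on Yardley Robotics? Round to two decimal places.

Mean R_i = (1.8 − 3.7 − 0.5 − 0.2 + 6.7 − 1.8) / 6 = 0.3833%
Mean R_m = (-2.3 + 1.2 + 9.2 − 6.2 + 7.0 − 5.7) / 6 = 0.5333%
Σ(R_i − R̄_i)(R_m − R̄_m) = 43.9933  ⇒  Cov = 43.9933 / 5 = 8.7987
Σ(R_m − R̄_m)² = 209.5933  ⇒  Var(R_m) = 209.5933 / 5 = 41.9187
β = Cov / Var(R_m) = 8.7987 / 41.9187 = 0.2099
E(R) = R_f + β × MRP = 4.23% + 0.2099 × 4.83% = 5.24%

5.24%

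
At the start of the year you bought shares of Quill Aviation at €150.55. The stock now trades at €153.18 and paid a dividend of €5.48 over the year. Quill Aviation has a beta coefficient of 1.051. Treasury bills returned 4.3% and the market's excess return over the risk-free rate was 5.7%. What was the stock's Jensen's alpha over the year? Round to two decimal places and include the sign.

Realised HPR = (P1 + D1 − P0) / P0 = (153.18 + 5.48 − 150.55) / 150.55 = 8.11 / 150.55 = 5.3869%
CAPM required = R_f + β·MRP = 4.3% + 1.051 × 5.7% = 10.2907%
α = realised − required = 5.3869% − 10.2907% = -4.90%

-4.90%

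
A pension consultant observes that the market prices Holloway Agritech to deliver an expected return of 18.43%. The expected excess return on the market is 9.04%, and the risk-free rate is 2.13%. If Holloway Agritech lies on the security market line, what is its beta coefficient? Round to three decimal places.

1.803

β = (E(R) − R_f) / MRP = (18.43% − 2.13%) / 9.04% = 16.30% / 9.04% = 1.803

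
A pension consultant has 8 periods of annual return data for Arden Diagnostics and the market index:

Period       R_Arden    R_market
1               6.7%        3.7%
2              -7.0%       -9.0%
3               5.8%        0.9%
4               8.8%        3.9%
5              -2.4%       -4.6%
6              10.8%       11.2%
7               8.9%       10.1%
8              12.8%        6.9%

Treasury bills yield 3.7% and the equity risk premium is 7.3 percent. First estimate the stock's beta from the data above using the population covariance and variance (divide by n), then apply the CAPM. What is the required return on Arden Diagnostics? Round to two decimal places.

10.34%

Mean R_i = (6.7 − 7.0 + 5.8 + 8.8 − 2.4 + 10.8 + 8.9 + 12.8) / 8 = 5.5500%
Mean R_m = (3.7 − 9.0 + 0.9 + 3.9 − 4.6 + 11.2 + 10.1 + 6.9) / 8 = 2.8875%
Σ(R_i − R̄_i)(R_m − R̄_m) = 309.3350  ⇒  Cov = 309.3350 / 8 = 38.6669
Σ(R_m − R̄_m)² = 340.2288  ⇒  Var(R_m) = 340.2288 / 8 = 42.5286
β = Cov / Var(R_m) = 38.6669 / 42.5286 = 0.9092
E(R) = R_f + β × MRP = 3.7% + 0.9092 × 7.3% = 10.34%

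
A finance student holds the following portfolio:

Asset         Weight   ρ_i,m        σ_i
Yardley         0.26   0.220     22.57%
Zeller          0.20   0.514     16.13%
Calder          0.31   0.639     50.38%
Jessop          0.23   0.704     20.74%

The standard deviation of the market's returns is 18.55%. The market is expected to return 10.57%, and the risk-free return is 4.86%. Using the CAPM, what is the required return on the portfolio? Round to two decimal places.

β_Yardley = 0.220 × 22.57% / 18.55% = 0.2677
β_Zeller = 0.514 × 16.13% / 18.55% = 0.4469
β_Calder = 0.639 × 50.38% / 18.55% = 1.7355
β_Jessop = 0.704 × 20.74% / 18.55% = 0.7871
β_P = Σ w_i β_i = 0.26×0.2677 + 0.20×0.4469 + 0.31×1.7355 + 0.23×0.7871 = 0.8780
MRP = 10.57% − 4.86% = 5.71%
E(R_P) = R_f + β_P × MRP = 4.86% + 0.8780 × 5.71% = 9.87%

9.87%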